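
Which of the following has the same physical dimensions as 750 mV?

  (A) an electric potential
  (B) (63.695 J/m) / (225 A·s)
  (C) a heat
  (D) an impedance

Reference: V = J·C⁻¹ = kg·m²·s⁻³·A⁻¹.
Each option:
  (A) [electric potential] = kg·m²·s⁻³·A⁻¹  ← same
  (B) [kg·m·s⁻²] / [s·A] = kg·m·s⁻³·A⁻¹
  (C) [heat] = kg·m²·s⁻²
  (D) [impedance] = kg·m²·s⁻³·A⁻²
Only (A) matches kg·m²·s⁻³·A⁻¹.

(A)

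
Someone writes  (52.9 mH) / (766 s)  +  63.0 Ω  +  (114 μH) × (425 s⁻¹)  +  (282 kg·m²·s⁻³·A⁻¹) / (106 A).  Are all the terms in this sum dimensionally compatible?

Work out the base dimensions of each:
  (52.9 mH) / (766 s):  [kg·m²·s⁻²·A⁻²] / [s] = kg·m²·s⁻³·A⁻²
  63.0 Ω:  Ω = V·A⁻¹ = kg·m²·s⁻³·A⁻²
  (114 μH) × (425 s⁻¹):  [kg·m²·s⁻²·A⁻²] · [s⁻¹] = kg·m²·s⁻³·A⁻²
  (282 kg·m²·s⁻³·A⁻¹) / (106 A):  [kg·m²·s⁻³·A⁻¹] / [A] = kg·m²·s⁻³·A⁻²
Every term reduces to kg·m²·s⁻³·A⁻².

Yes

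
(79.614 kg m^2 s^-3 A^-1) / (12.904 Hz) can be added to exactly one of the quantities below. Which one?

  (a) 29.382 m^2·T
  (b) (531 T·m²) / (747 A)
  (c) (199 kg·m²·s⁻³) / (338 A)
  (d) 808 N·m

(a)

Reference: [kg·m²·s⁻³·A⁻¹] / [s⁻¹] = kg·m²·s⁻²·A⁻¹.
Each option:
  (a) T·m² = Wb·m⁻²·m² = kg·m²·s⁻²·A⁻¹  ← same
  (b) [kg·m²·s⁻²·A⁻¹] / [A] = kg·m²·s⁻²·A⁻²
  (c) [kg·m²·s⁻³] / [A] = kg·m²·s⁻³·A⁻¹
  (d) N·m = kg·m·s⁻²·m = kg·m²·s⁻²
Only (a) matches kg·m²·s⁻²·A⁻¹.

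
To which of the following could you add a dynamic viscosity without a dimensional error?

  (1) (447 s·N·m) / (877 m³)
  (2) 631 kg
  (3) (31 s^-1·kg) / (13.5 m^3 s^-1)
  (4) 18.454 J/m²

(1)

Reference: [dynamic viscosity] = kg·m⁻¹·s⁻¹.
Each option:
  (1) [kg·m²·s⁻¹] / [m³] = kg·m⁻¹·s⁻¹  ← same
  (2) kg
  (3) [kg·s⁻¹] / [m³·s⁻¹] = kg·m⁻³
  (4) J·m⁻² = N·m·m⁻² = kg·s⁻²
Only (1) matches kg·m⁻¹·s⁻¹.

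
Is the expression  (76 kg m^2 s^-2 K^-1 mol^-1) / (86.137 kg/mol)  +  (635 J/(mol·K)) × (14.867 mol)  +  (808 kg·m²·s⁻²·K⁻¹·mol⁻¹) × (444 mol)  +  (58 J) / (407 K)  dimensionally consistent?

Work out the base dimensions of each:
  (76 kg m^2 s^-2 K^-1 mol^-1) / (86.137 kg/mol):  [kg·m²·s⁻²·K⁻¹·mol⁻¹] / [kg·mol⁻¹] = m²·s⁻²·K⁻¹
  (635 J/(mol·K)) × (14.867 mol):  [kg·m²·s⁻²·K⁻¹·mol⁻¹] · [mol] = kg·m²·s⁻²·K⁻¹
  (808 kg·m²·s⁻²·K⁻¹·mol⁻¹) × (444 mol):  [kg·m²·s⁻²·K⁻¹·mol⁻¹] · [mol] = kg·m²·s⁻²·K⁻¹
  (58 J) / (407 K):  [kg·m²·s⁻²] / [K] = kg·m²·s⁻²·K⁻¹
The terms do not share a single dimension (kg·m²·s⁻²·K⁻¹ vs m²·s⁻²·K⁻¹).

No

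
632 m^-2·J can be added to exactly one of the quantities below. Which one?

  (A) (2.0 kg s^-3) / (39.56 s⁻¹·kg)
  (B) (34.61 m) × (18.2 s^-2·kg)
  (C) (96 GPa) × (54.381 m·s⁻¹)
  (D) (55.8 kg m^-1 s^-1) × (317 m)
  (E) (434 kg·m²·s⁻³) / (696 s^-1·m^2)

(E)

Reference: J·m⁻² = N·m·m⁻² = kg·s⁻².
Each option:
  (A) [kg·s⁻³] / [kg·s⁻¹] = s⁻²
  (B) [m] · [kg·s⁻²] = kg·m·s⁻²
  (C) [kg·m⁻¹·s⁻²] · [m·s⁻¹] = kg·s⁻³
  (D) [kg·m⁻¹·s⁻¹] · [m] = kg·s⁻¹
  (E) [kg·m²·s⁻³] / [m²·s⁻¹] = kg·s⁻²  ← same
Only (E) matches kg·s⁻².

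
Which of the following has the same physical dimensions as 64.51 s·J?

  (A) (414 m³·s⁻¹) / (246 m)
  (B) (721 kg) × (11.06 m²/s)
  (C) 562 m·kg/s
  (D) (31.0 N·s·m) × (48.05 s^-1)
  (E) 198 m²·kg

Reference: J·s = N·m·s = kg·m²·s⁻¹.
Each option:
  (A) [m³·s⁻¹] / [m] = m²·s⁻¹
  (B) [kg] · [m²·s⁻¹] = kg·m²·s⁻¹  ← same
  (C) kg·m·s⁻¹
  (D) [kg·m²·s⁻¹] · [s⁻¹] = kg·m²·s⁻²
  (E) kg·m²
Only (B) matches kg·m²·s⁻¹.

(B)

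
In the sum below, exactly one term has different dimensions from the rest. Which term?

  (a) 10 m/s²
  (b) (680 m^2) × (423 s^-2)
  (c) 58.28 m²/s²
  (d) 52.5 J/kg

(a)

Expand each in SI base units:
  (a) m·s⁻²
  (b) [m²] · [s⁻²] = m²·s⁻²
  (c) m²·s⁻²
  (d) J·kg⁻¹ = N·m·kg⁻¹ = m²·s⁻²
All reduce to m²·s⁻² except (a), which is m·s⁻².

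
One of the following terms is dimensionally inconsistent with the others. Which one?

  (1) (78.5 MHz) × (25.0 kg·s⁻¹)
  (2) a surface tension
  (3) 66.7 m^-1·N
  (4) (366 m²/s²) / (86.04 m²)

(4)

Expand each in SI base units:
  (1) [s⁻¹] · [kg·s⁻¹] = kg·s⁻²
  (2) [surface tension] = kg·s⁻²
  (3) N·m⁻¹ = kg·m·s⁻²·m⁻¹ = kg·s⁻²
  (4) [m²·s⁻²] / [m²] = s⁻²
All reduce to kg·s⁻² except (4), which is s⁻².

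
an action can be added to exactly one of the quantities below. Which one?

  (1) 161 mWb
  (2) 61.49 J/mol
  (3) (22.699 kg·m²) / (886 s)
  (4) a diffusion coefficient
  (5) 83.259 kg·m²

Reference: [action] = kg·m²·s⁻¹.
Each option:
  (1) Wb = V·s = kg·m²·s⁻²·A⁻¹
  (2) J·mol⁻¹ = N·m·mol⁻¹ = kg·m²·s⁻²·mol⁻¹
  (3) [kg·m²] / [s] = kg·m²·s⁻¹  ← same
  (4) [diffusion coefficient] = m²·s⁻¹
  (5) kg·m²
Only (3) matches kg·m²·s⁻¹.

(3)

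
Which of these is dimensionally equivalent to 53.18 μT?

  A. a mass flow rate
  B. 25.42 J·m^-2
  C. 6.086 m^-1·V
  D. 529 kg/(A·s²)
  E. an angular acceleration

Reference: T = Wb·m⁻² = kg·s⁻²·A⁻¹.
Each option:
  A. [mass flow rate] = kg·s⁻¹
  B. J·m⁻² = N·m·m⁻² = kg·s⁻²
  C. V·m⁻¹ = J·C⁻¹·m⁻¹ = kg·m·s⁻³·A⁻¹
  D. kg·s⁻²·A⁻¹  ← same
  E. [angular acceleration] = s⁻²
Only D. matches kg·s⁻²·A⁻¹.

D.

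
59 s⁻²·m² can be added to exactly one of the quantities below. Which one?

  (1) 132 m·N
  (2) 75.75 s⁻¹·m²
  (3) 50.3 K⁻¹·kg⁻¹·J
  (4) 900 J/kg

(4)

Reference: m²·s⁻².
Each option:
  (1) N·m = kg·m·s⁻²·m = kg·m²·s⁻²
  (2) m²·s⁻¹
  (3) J·kg⁻¹·K⁻¹ = N·m·kg⁻¹·K⁻¹ = m²·s⁻²·K⁻¹
  (4) J·kg⁻¹ = N·m·kg⁻¹ = m²·s⁻²  ← same
Only (4) matches m²·s⁻².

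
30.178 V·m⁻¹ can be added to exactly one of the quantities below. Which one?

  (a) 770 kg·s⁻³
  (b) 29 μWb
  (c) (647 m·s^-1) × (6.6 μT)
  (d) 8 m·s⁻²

(c)

Reference: V·m⁻¹ = J·C⁻¹·m⁻¹ = kg·m·s⁻³·A⁻¹.
Each option:
  (a) kg·s⁻³
  (b) Wb = V·s = kg·m²·s⁻²·A⁻¹
  (c) [m·s⁻¹] · [kg·s⁻²·A⁻¹] = kg·m·s⁻³·A⁻¹  ← same
  (d) m·s⁻²
Only (c) matches kg·m·s⁻³·A⁻¹.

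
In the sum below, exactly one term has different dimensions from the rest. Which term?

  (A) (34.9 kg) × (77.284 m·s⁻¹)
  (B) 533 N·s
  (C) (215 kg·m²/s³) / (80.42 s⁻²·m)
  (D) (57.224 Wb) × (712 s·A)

Reduce each to base SI dimensions:
  (A) [kg] · [m·s⁻¹] = kg·m·s⁻¹
  (B) N·s = kg·m·s⁻²·s = kg·m·s⁻¹
  (C) [kg·m²·s⁻³] / [m·s⁻²] = kg·m·s⁻¹
  (D) [kg·m²·s⁻²·A⁻¹] · [s·A] = kg·m²·s⁻¹
All reduce to kg·m·s⁻¹ except (D), which is kg·m²·s⁻¹.

(D)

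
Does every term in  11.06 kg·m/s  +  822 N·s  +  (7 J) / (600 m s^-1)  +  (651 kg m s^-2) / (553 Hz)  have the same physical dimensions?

Reduce each to base SI dimensions:
  11.06 kg·m/s:  kg·m·s⁻¹
  822 N·s:  N·s = kg·m·s⁻²·s = kg·m·s⁻¹
  (7 J) / (600 m s^-1):  [kg·m²·s⁻²] / [m·s⁻¹] = kg·m·s⁻¹
  (651 kg m s^-2) / (553 Hz):  [kg·m·s⁻²] / [s⁻¹] = kg·m·s⁻¹
Every term reduces to kg·m·s⁻¹.

Yes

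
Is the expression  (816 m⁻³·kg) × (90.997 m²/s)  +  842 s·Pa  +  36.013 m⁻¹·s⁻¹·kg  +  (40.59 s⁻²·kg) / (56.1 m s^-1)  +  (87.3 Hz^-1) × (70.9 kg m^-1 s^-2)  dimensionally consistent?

Reduce each to base SI dimensions:
  (816 m⁻³·kg) × (90.997 m²/s):  [kg·m⁻³] · [m²·s⁻¹] = kg·m⁻¹·s⁻¹
  842 s·Pa:  Pa·s = N·m⁻²·s = kg·m⁻¹·s⁻¹
  36.013 m⁻¹·s⁻¹·kg:  kg·m⁻¹·s⁻¹
  (40.59 s⁻²·kg) / (56.1 m s^-1):  [kg·s⁻²] / [m·s⁻¹] = kg·m⁻¹·s⁻¹
  (87.3 Hz^-1) × (70.9 kg m^-1 s^-2):  [s] · [kg·m⁻¹·s⁻²] = kg·m⁻¹·s⁻¹
Every term reduces to kg·m⁻¹·s⁻¹.

Yes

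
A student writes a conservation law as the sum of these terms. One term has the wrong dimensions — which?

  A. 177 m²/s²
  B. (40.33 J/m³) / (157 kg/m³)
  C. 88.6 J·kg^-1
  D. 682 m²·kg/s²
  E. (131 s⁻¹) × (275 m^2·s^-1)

Expand each in SI base units:
  A. m²·s⁻²
  B. [kg·m⁻¹·s⁻²] / [kg·m⁻³] = m²·s⁻²
  C. J·kg⁻¹ = N·m·kg⁻¹ = m²·s⁻²
  D. kg·m²·s⁻²
  E. [s⁻¹] · [m²·s⁻¹] = m²·s⁻²
All reduce to m²·s⁻² except D., which is kg·m²·s⁻².

D.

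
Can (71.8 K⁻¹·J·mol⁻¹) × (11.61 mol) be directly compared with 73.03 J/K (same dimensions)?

Work out the base dimensions of each:
  (71.8 K⁻¹·J·mol⁻¹) × (11.61 mol):  [kg·m²·s⁻²·K⁻¹·mol⁻¹] · [mol] = kg·m²·s⁻²·K⁻¹
  73.03 J/K:  J·K⁻¹ = N·m·K⁻¹ = kg·m²·s⁻²·K⁻¹
Both are kg·m²·s⁻²·K⁻¹, so they have the same dimensions and can be added.

Yes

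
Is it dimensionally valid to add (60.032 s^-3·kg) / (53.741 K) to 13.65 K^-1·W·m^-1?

Expand each in SI base units:
  (60.032 s^-3·kg) / (53.741 K):  [kg·s⁻³] / [K] = kg·s⁻³·K⁻¹
  13.65 K^-1·W·m^-1:  W·m⁻¹·K⁻¹ = J·s⁻¹·m⁻¹·K⁻¹ = kg·m·s⁻³·K⁻¹
kg·s⁻³·K⁻¹ ≠ kg·m·s⁻³·K⁻¹, so they cannot be added.

No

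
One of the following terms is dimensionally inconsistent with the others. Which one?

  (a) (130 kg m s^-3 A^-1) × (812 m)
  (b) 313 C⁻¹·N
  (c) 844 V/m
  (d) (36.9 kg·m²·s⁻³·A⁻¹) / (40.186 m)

Work out the base dimensions of each:
  (a) [kg·m·s⁻³·A⁻¹] · [m] = kg·m²·s⁻³·A⁻¹
  (b) N·C⁻¹ = kg·m·s⁻²·(s·A)⁻¹ = kg·m·s⁻³·A⁻¹
  (c) V·m⁻¹ = J·C⁻¹·m⁻¹ = kg·m·s⁻³·A⁻¹
  (d) [kg·m²·s⁻³·A⁻¹] / [m] = kg·m·s⁻³·A⁻¹
All reduce to kg·m·s⁻³·A⁻¹ except (a), which is kg·m²·s⁻³·A⁻¹.

(a)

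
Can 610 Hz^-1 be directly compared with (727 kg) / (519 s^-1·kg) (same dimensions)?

Dimensions:
  610 Hz^-1:  Hz⁻¹ = (s⁻¹)⁻¹ = s
  (727 kg) / (519 s^-1·kg):  [kg] / [kg·s⁻¹] = s
Both are s, so they have the same dimensions and can be added.

Yes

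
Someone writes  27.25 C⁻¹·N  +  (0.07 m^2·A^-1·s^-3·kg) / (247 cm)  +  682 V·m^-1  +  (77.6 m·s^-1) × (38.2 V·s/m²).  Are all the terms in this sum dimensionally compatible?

Work out the base dimensions of each:
  27.25 C⁻¹·N:  N·C⁻¹ = kg·m·s⁻²·(s·A)⁻¹ = kg·m·s⁻³·A⁻¹
  (0.07 m^2·A^-1·s^-3·kg) / (247 cm):  [kg·m²·s⁻³·A⁻¹] / [m] = kg·m·s⁻³·A⁻¹
  682 V·m^-1:  V·m⁻¹ = J·C⁻¹·m⁻¹ = kg·m·s⁻³·A⁻¹
  (77.6 m·s^-1) × (38.2 V·s/m²):  [m·s⁻¹] · [kg·s⁻²·A⁻¹] = kg·m·s⁻³·A⁻¹
Every term reduces to kg·m·s⁻³·A⁻¹.

Yes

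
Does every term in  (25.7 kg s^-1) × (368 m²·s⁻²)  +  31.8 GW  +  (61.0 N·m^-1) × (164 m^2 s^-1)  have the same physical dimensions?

Yes

Work out the base dimensions of each:
  (25.7 kg s^-1) × (368 m²·s⁻²):  [kg·s⁻¹] · [m²·s⁻²] = kg·m²·s⁻³
  31.8 GW:  W = J·s⁻¹ = kg·m²·s⁻³
  (61.0 N·m^-1) × (164 m^2 s^-1):  [kg·s⁻²] · [m²·s⁻¹] = kg·m²·s⁻³
Every term reduces to kg·m²·s⁻³.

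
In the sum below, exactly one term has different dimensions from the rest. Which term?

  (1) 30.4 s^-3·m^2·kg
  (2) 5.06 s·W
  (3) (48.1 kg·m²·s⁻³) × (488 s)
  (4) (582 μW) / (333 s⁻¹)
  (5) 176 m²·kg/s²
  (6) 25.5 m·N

(1)

Reduce each to base SI dimensions:
  (1) kg·m²·s⁻³
  (2) W·s = J·s⁻¹·s = kg·m²·s⁻²
  (3) [kg·m²·s⁻³] · [s] = kg·m²·s⁻²
  (4) [kg·m²·s⁻³] / [s⁻¹] = kg·m²·s⁻²
  (5) kg·m²·s⁻²
  (6) N·m = kg·m·s⁻²·m = kg·m²·s⁻²
All reduce to kg·m²·s⁻² except (1), which is kg·m²·s⁻³.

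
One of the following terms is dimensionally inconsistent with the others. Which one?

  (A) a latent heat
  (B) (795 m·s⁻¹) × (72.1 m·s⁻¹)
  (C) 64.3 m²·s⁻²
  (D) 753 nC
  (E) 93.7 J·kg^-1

(D)

In SI base units:
  (A) [latent heat] = m²·s⁻²
  (B) [m·s⁻¹] · [m·s⁻¹] = m²·s⁻²
  (C) m²·s⁻²
  (D) C = s·A
  (E) J·kg⁻¹ = N·m·kg⁻¹ = m²·s⁻²
All reduce to m²·s⁻² except (D), which is s·A.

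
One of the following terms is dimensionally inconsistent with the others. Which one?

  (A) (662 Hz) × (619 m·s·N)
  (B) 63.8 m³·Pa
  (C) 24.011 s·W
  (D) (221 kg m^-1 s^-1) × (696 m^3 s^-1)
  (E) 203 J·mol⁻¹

(E)

In SI base units:
  (A) [s⁻¹] · [kg·m²·s⁻¹] = kg·m²·s⁻²
  (B) Pa·m³ = N·m⁻²·m³ = kg·m²·s⁻²
  (C) W·s = J·s⁻¹·s = kg·m²·s⁻²
  (D) [kg·m⁻¹·s⁻¹] · [m³·s⁻¹] = kg·m²·s⁻²
  (E) J·mol⁻¹ = N·m·mol⁻¹ = kg·m²·s⁻²·mol⁻¹
All reduce to kg·m²·s⁻² except (E), which is kg·m²·s⁻²·mol⁻¹.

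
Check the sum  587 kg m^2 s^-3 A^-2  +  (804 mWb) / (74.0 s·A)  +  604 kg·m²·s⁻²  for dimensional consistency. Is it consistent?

Reduce each to base SI dimensions:
  587 kg m^2 s^-3 A^-2:  kg·m²·s⁻³·A⁻²
  (804 mWb) / (74.0 s·A):  [kg·m²·s⁻²·A⁻¹] / [s·A] = kg·m²·s⁻³·A⁻²
  604 kg·m²·s⁻²:  kg·m²·s⁻²
The terms do not share a single dimension (kg·m²·s⁻² vs kg·m²·s⁻³·A⁻²).

No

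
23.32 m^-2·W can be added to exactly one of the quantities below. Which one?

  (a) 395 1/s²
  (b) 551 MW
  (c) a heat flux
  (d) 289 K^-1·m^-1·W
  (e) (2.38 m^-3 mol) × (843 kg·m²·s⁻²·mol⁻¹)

Reference: W·m⁻² = J·s⁻¹·m⁻² = kg·s⁻³.
Each option:
  (a) s⁻²
  (b) W = J·s⁻¹ = kg·m²·s⁻³
  (c) [heat flux] = kg·s⁻³  ← same
  (d) W·m⁻¹·K⁻¹ = J·s⁻¹·m⁻¹·K⁻¹ = kg·m·s⁻³·K⁻¹
  (e) [m⁻³·mol] · [kg·m²·s⁻²·mol⁻¹] = kg·m⁻¹·s⁻²
Only (c) matches kg·s⁻³.

(c)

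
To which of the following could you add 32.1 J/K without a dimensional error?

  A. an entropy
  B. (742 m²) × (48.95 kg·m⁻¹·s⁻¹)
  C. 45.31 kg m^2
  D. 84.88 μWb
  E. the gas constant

A.

Reference: J·K⁻¹ = N·m·K⁻¹ = kg·m²·s⁻²·K⁻¹.
Each option:
  A. [entropy] = kg·m²·s⁻²·K⁻¹  ← same
  B. [m²] · [kg·m⁻¹·s⁻¹] = kg·m·s⁻¹
  C. kg·m²
  D. Wb = V·s = kg·m²·s⁻²·A⁻¹
  E. [gas constant] = kg·m²·s⁻²·K⁻¹·mol⁻¹
Only A. matches kg·m²·s⁻²·K⁻¹.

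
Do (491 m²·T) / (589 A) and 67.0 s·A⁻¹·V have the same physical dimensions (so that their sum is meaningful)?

Yes

Expand each in SI base units:
  (491 m²·T) / (589 A):  [kg·m²·s⁻²·A⁻¹] / [A] = kg·m²·s⁻²·A⁻²
  67.0 s·A⁻¹·V:  V·s·A⁻¹ = J·C⁻¹·s·A⁻¹ = kg·m²·s⁻²·A⁻²
Both are kg·m²·s⁻²·A⁻², so they have the same dimensions and can be added.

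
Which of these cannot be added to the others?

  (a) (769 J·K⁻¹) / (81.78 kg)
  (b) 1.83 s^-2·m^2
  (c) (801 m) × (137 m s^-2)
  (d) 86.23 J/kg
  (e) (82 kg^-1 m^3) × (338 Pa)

(a)

Dimensions:
  (a) [kg·m²·s⁻²·K⁻¹] / [kg] = m²·s⁻²·K⁻¹
  (b) m²·s⁻²
  (c) [m] · [m·s⁻²] = m²·s⁻²
  (d) J·kg⁻¹ = N·m·kg⁻¹ = m²·s⁻²
  (e) [kg⁻¹·m³] · [kg·m⁻¹·s⁻²] = m²·s⁻²
All reduce to m²·s⁻² except (a), which is m²·s⁻²·K⁻¹.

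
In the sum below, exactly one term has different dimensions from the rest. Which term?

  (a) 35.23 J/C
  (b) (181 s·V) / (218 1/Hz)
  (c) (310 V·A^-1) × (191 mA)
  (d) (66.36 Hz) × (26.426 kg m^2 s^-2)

Expand each in SI base units:
  (a) J·C⁻¹ = N·m·(s·A)⁻¹ = kg·m²·s⁻³·A⁻¹
  (b) [kg·m²·s⁻²·A⁻¹] / [s] = kg·m²·s⁻³·A⁻¹
  (c) [kg·m²·s⁻³·A⁻²] · [A] = kg·m²·s⁻³·A⁻¹
  (d) [s⁻¹] · [kg·m²·s⁻²] = kg·m²·s⁻³
All reduce to kg·m²·s⁻³·A⁻¹ except (d), which is kg·m²·s⁻³.

(d)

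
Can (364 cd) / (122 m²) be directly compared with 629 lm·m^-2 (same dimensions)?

Expand each in SI base units:
  (364 cd) / (122 m²):  [cd] / [m²] = m⁻²·cd
  629 lm·m^-2:  lm·m⁻² = cd·m⁻² = m⁻²·cd
Both are m⁻²·cd, so they have the same dimensions and can be added.

Yes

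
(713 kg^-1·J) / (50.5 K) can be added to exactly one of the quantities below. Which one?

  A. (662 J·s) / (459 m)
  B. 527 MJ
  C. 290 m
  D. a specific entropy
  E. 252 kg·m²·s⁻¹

D.

Reference: [m²·s⁻²] / [K] = m²·s⁻²·K⁻¹.
Each option:
  A. [kg·m²·s⁻¹] / [m] = kg·m·s⁻¹
  B. J = N·m = kg·m²·s⁻²
  C. m
  D. [specific entropy] = m²·s⁻²·K⁻¹  ← same
  E. kg·m²·s⁻¹
Only D. matches m²·s⁻²·K⁻¹.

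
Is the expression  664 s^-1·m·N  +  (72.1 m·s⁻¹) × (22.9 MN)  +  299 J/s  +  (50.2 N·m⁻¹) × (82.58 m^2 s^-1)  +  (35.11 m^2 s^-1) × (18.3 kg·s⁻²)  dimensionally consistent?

In SI base units:
  664 s^-1·m·N:  N·m·s⁻¹ = kg·m·s⁻²·m·s⁻¹ = kg·m²·s⁻³
  (72.1 m·s⁻¹) × (22.9 MN):  [m·s⁻¹] · [kg·m·s⁻²] = kg·m²·s⁻³
  299 J/s:  J·s⁻¹ = N·m·s⁻¹ = kg·m²·s⁻³
  (50.2 N·m⁻¹) × (82.58 m^2 s^-1):  [kg·s⁻²] · [m²·s⁻¹] = kg·m²·s⁻³
  (35.11 m^2 s^-1) × (18.3 kg·s⁻²):  [m²·s⁻¹] · [kg·s⁻²] = kg·m²·s⁻³
Every term reduces to kg·m²·s⁻³.

Yes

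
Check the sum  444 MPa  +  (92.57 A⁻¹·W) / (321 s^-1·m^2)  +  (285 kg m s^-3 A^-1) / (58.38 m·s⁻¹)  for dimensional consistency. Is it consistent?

Expand each in SI base units:
  444 MPa:  Pa = N·m⁻² = kg·m⁻¹·s⁻²
  (92.57 A⁻¹·W) / (321 s^-1·m^2):  [kg·m²·s⁻³·A⁻¹] / [m²·s⁻¹] = kg·s⁻²·A⁻¹
  (285 kg m s^-3 A^-1) / (58.38 m·s⁻¹):  [kg·m·s⁻³·A⁻¹] / [m·s⁻¹] = kg·s⁻²·A⁻¹
The terms do not share a single dimension (kg·m⁻¹·s⁻² vs kg·s⁻²·A⁻¹).

No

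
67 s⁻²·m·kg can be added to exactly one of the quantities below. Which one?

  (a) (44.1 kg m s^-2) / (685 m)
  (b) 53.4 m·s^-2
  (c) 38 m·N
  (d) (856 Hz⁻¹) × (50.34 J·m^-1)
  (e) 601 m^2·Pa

(e)

Reference: kg·m·s⁻².
Each option:
  (a) [kg·m·s⁻²] / [m] = kg·s⁻²
  (b) m·s⁻²
  (c) N·m = kg·m·s⁻²·m = kg·m²·s⁻²
  (d) [s] · [kg·m·s⁻²] = kg·m·s⁻¹
  (e) Pa·m² = N·m⁻²·m² = kg·m·s⁻²  ← same
Only (e) matches kg·m·s⁻².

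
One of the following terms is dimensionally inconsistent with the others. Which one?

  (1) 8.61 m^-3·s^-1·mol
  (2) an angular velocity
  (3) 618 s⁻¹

Expand each in SI base units:
  (1) mol·m⁻³·s⁻¹ = m⁻³·s⁻¹·mol
  (2) [angular velocity] = s⁻¹
  (3) s⁻¹
All reduce to s⁻¹ except (1), which is m⁻³·s⁻¹·mol.

(1)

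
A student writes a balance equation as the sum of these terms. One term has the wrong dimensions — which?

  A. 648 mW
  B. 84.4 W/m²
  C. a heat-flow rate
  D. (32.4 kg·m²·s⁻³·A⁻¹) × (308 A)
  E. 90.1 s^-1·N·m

B.

Reduce each to base SI dimensions:
  A. W = J·s⁻¹ = kg·m²·s⁻³
  B. W·m⁻² = J·s⁻¹·m⁻² = kg·s⁻³
  C. [heat-flow rate] = kg·m²·s⁻³
  D. [kg·m²·s⁻³·A⁻¹] · [A] = kg·m²·s⁻³
  E. N·m·s⁻¹ = kg·m·s⁻²·m·s⁻¹ = kg·m²·s⁻³
All reduce to kg·m²·s⁻³ except B., which is kg·s⁻³.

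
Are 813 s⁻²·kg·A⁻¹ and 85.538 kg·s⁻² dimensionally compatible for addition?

Expand each in SI base units:
  813 s⁻²·kg·A⁻¹:  kg·s⁻²·A⁻¹
  85.538 kg·s⁻²:  kg·s⁻²
kg·s⁻²·A⁻¹ ≠ kg·s⁻², so they cannot be added.

No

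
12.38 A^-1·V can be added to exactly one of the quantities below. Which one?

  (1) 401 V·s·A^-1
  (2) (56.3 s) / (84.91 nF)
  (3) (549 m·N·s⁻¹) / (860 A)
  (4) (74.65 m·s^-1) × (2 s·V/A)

(2)

Reference: V·A⁻¹ = J·C⁻¹·A⁻¹ = kg·m²·s⁻³·A⁻².
Each option:
  (1) V·s·A⁻¹ = J·C⁻¹·s·A⁻¹ = kg·m²·s⁻²·A⁻²
  (2) [s] / [kg⁻¹·m⁻²·s⁴·A²] = kg·m²·s⁻³·A⁻²  ← same
  (3) [kg·m²·s⁻³] / [A] = kg·m²·s⁻³·A⁻¹
  (4) [m·s⁻¹] · [kg·m²·s⁻²·A⁻²] = kg·m³·s⁻³·A⁻²
Only (2) matches kg·m²·s⁻³·A⁻².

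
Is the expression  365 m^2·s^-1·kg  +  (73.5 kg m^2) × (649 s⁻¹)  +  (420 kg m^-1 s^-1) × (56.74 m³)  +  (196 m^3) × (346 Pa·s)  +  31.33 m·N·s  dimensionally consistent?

Expand each in SI base units:
  365 m^2·s^-1·kg:  kg·m²·s⁻¹
  (73.5 kg m^2) × (649 s⁻¹):  [kg·m²] · [s⁻¹] = kg·m²·s⁻¹
  (420 kg m^-1 s^-1) × (56.74 m³):  [kg·m⁻¹·s⁻¹] · [m³] = kg·m²·s⁻¹
  (196 m^3) × (346 Pa·s):  [m³] · [kg·m⁻¹·s⁻¹] = kg·m²·s⁻¹
  31.33 m·N·s:  N·m·s = kg·m·s⁻²·m·s = kg·m²·s⁻¹
Every term reduces to kg·m²·s⁻¹.

Yes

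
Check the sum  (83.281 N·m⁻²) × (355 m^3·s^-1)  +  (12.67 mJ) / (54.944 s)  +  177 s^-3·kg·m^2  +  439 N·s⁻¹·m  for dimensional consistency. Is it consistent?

Yes

Reduce each to base SI dimensions:
  (83.281 N·m⁻²) × (355 m^3·s^-1):  [kg·m⁻¹·s⁻²] · [m³·s⁻¹] = kg·m²·s⁻³
  (12.67 mJ) / (54.944 s):  [kg·m²·s⁻²] / [s] = kg·m²·s⁻³
  177 s^-3·kg·m^2:  kg·m²·s⁻³
  439 N·s⁻¹·m:  N·m·s⁻¹ = kg·m·s⁻²·m·s⁻¹ = kg·m²·s⁻³
Every term reduces to kg·m²·s⁻³.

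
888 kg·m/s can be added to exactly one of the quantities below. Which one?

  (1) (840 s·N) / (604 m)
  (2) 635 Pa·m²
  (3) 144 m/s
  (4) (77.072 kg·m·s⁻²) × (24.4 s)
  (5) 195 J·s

Reference: kg·m·s⁻¹.
Each option:
  (1) [kg·m·s⁻¹] / [m] = kg·s⁻¹
  (2) Pa·m² = N·m⁻²·m² = kg·m·s⁻²
  (3) m·s⁻¹
  (4) [kg·m·s⁻²] · [s] = kg·m·s⁻¹  ← same
  (5) J·s = N·m·s = kg·m²·s⁻¹
Only (4) matches kg·m·s⁻¹.

(4)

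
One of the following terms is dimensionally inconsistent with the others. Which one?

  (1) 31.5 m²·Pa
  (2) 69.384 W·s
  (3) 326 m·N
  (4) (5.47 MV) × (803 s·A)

Dimensions:
  (1) Pa·m² = N·m⁻²·m² = kg·m·s⁻²
  (2) W·s = J·s⁻¹·s = kg·m²·s⁻²
  (3) N·m = kg·m·s⁻²·m = kg·m²·s⁻²
  (4) [kg·m²·s⁻³·A⁻¹] · [s·A] = kg·m²·s⁻²
All reduce to kg·m²·s⁻² except (1), which is kg·m·s⁻².

(1)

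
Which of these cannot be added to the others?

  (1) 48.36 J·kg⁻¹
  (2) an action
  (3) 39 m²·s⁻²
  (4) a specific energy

(2)

Work out the base dimensions of each:
  (1) J·kg⁻¹ = N·m·kg⁻¹ = m²·s⁻²
  (2) [action] = kg·m²·s⁻¹
  (3) m²·s⁻²
  (4) [specific energy] = m²·s⁻²
All reduce to m²·s⁻² except (2), which is kg·m²·s⁻¹.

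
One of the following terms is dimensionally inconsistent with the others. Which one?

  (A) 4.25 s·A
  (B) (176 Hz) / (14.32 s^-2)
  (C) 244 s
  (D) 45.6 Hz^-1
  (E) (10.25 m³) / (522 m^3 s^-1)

(A)

Reduce each to base SI dimensions:
  (A) A·s = s·A
  (B) [s⁻¹] / [s⁻²] = s
  (C) s
  (D) Hz⁻¹ = (s⁻¹)⁻¹ = s
  (E) [m³] / [m³·s⁻¹] = s
All reduce to s except (A), which is s·A.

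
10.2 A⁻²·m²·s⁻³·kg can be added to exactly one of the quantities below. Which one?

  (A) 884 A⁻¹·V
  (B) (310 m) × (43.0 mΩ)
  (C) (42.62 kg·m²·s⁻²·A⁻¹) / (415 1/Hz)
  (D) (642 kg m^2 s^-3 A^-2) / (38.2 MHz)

(A)

Reference: kg·m²·s⁻³·A⁻².
Each option:
  (A) V·A⁻¹ = J·C⁻¹·A⁻¹ = kg·m²·s⁻³·A⁻²  ← same
  (B) [m] · [kg·m²·s⁻³·A⁻²] = kg·m³·s⁻³·A⁻²
  (C) [kg·m²·s⁻²·A⁻¹] / [s] = kg·m²·s⁻³·A⁻¹
  (D) [kg·m²·s⁻³·A⁻²] / [s⁻¹] = kg·m²·s⁻²·A⁻²
Only (A) matches kg·m²·s⁻³·A⁻².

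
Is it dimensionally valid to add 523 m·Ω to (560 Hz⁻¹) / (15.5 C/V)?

Work out the base dimensions of each:
  523 m·Ω:  Ω·m = V·A⁻¹·m = kg·m³·s⁻³·A⁻²
  (560 Hz⁻¹) / (15.5 C/V):  [s] / [kg⁻¹·m⁻²·s⁴·A²] = kg·m²·s⁻³·A⁻²
kg·m³·s⁻³·A⁻² ≠ kg·m²·s⁻³·A⁻², so they cannot be added.

No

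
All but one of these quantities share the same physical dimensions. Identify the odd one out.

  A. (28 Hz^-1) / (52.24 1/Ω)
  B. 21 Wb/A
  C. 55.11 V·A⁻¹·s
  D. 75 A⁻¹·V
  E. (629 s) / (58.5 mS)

Dimensions:
  A. [s] / [kg⁻¹·m⁻²·s³·A²] = kg·m²·s⁻²·A⁻²
  B. Wb·A⁻¹ = V·s·A⁻¹ = kg·m²·s⁻²·A⁻²
  C. V·s·A⁻¹ = J·C⁻¹·s·A⁻¹ = kg·m²·s⁻²·A⁻²
  D. V·A⁻¹ = J·C⁻¹·A⁻¹ = kg·m²·s⁻³·A⁻²
  E. [s] / [kg⁻¹·m⁻²·s³·A²] = kg·m²·s⁻²·A⁻²
All reduce to kg·m²·s⁻²·A⁻² except D., which is kg·m²·s⁻³·A⁻².

D.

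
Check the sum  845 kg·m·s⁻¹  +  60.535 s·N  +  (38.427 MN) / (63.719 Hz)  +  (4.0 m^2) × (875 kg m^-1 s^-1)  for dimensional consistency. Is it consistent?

Yes

Reduce each to base SI dimensions:
  845 kg·m·s⁻¹:  kg·m·s⁻¹
  60.535 s·N:  N·s = kg·m·s⁻²·s = kg·m·s⁻¹
  (38.427 MN) / (63.719 Hz):  [kg·m·s⁻²] / [s⁻¹] = kg·m·s⁻¹
  (4.0 m^2) × (875 kg m^-1 s^-1):  [m²] · [kg·m⁻¹·s⁻¹] = kg·m·s⁻¹
Every term reduces to kg·m·s⁻¹.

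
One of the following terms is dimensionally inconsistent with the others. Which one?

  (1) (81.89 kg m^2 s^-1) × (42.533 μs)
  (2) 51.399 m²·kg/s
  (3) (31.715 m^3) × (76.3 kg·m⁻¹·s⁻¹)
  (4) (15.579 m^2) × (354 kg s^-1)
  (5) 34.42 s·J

(1)

Work out the base dimensions of each:
  (1) [kg·m²·s⁻¹] · [s] = kg·m²
  (2) kg·m²·s⁻¹
  (3) [m³] · [kg·m⁻¹·s⁻¹] = kg·m²·s⁻¹
  (4) [m²] · [kg·s⁻¹] = kg·m²·s⁻¹
  (5) J·s = N·m·s = kg·m²·s⁻¹
All reduce to kg·m²·s⁻¹ except (1), which is kg·m².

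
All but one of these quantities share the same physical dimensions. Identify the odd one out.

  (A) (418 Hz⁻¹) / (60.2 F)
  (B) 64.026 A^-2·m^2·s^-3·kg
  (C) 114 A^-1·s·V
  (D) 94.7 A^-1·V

Dimensions:
  (A) [s] / [kg⁻¹·m⁻²·s⁴·A²] = kg·m²·s⁻³·A⁻²
  (B) kg·m²·s⁻³·A⁻²
  (C) V·s·A⁻¹ = J·C⁻¹·s·A⁻¹ = kg·m²·s⁻²·A⁻²
  (D) V·A⁻¹ = J·C⁻¹·A⁻¹ = kg·m²·s⁻³·A⁻²
All reduce to kg·m²·s⁻³·A⁻² except (C), which is kg·m²·s⁻²·A⁻².

(C)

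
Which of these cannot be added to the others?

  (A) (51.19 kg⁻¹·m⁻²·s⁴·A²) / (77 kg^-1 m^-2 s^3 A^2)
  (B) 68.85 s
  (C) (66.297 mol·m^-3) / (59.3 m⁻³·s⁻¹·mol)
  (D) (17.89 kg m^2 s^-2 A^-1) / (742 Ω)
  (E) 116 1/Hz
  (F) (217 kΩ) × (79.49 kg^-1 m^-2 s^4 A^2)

Dimensions:
  (A) [kg⁻¹·m⁻²·s⁴·A²] / [kg⁻¹·m⁻²·s³·A²] = s
  (B) s
  (C) [m⁻³·mol] / [m⁻³·s⁻¹·mol] = s
  (D) [kg·m²·s⁻²·A⁻¹] / [kg·m²·s⁻³·A⁻²] = s·A
  (E) Hz⁻¹ = (s⁻¹)⁻¹ = s
  (F) [kg·m²·s⁻³·A⁻²] · [kg⁻¹·m⁻²·s⁴·A²] = s
All reduce to s except (D), which is s·A.

(D)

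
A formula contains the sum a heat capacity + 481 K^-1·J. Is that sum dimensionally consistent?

Dimensions:
  a heat capacity:  [heat capacity] = kg·m²·s⁻²·K⁻¹
  481 K^-1·J:  J·K⁻¹ = N·m·K⁻¹ = kg·m²·s⁻²·K⁻¹
Both are kg·m²·s⁻²·K⁻¹, so they have the same dimensions and can be added.

Yes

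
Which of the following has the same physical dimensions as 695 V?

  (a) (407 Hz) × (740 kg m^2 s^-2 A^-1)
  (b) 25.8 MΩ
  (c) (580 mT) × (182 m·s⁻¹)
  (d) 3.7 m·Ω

(a)

Reference: V = J·C⁻¹ = kg·m²·s⁻³·A⁻¹.
Each option:
  (a) [s⁻¹] · [kg·m²·s⁻²·A⁻¹] = kg·m²·s⁻³·A⁻¹  ← same
  (b) Ω = V·A⁻¹ = kg·m²·s⁻³·A⁻²
  (c) [kg·s⁻²·A⁻¹] · [m·s⁻¹] = kg·m·s⁻³·A⁻¹
  (d) Ω·m = V·A⁻¹·m = kg·m³·s⁻³·A⁻²
Only (a) matches kg·m²·s⁻³·A⁻¹.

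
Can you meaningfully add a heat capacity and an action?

In SI base units:
  a heat capacity:  [heat capacity] = kg·m²·s⁻²·K⁻¹
  an action:  [action] = kg·m²·s⁻¹
kg·m²·s⁻²·K⁻¹ ≠ kg·m²·s⁻¹, so they cannot be added.

No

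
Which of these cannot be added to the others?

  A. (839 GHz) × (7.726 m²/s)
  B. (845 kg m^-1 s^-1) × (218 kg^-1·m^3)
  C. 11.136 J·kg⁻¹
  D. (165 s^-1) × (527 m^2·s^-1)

B.

Work out the base dimensions of each:
  A. [s⁻¹] · [m²·s⁻¹] = m²·s⁻²
  B. [kg·m⁻¹·s⁻¹] · [kg⁻¹·m³] = m²·s⁻¹
  C. J·kg⁻¹ = N·m·kg⁻¹ = m²·s⁻²
  D. [s⁻¹] · [m²·s⁻¹] = m²·s⁻²
All reduce to m²·s⁻² except B., which is m²·s⁻¹.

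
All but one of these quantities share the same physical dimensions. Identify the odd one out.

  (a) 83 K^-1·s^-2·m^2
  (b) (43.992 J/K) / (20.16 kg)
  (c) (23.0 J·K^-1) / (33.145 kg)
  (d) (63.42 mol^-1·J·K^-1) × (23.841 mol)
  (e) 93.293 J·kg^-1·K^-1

Reduce each to base SI dimensions:
  (a) m²·s⁻²·K⁻¹
  (b) [kg·m²·s⁻²·K⁻¹] / [kg] = m²·s⁻²·K⁻¹
  (c) [kg·m²·s⁻²·K⁻¹] / [kg] = m²·s⁻²·K⁻¹
  (d) [kg·m²·s⁻²·K⁻¹·mol⁻¹] · [mol] = kg·m²·s⁻²·K⁻¹
  (e) J·kg⁻¹·K⁻¹ = N·m·kg⁻¹·K⁻¹ = m²·s⁻²·K⁻¹
All reduce to m²·s⁻²·K⁻¹ except (d), which is kg·m²·s⁻²·K⁻¹.

(d)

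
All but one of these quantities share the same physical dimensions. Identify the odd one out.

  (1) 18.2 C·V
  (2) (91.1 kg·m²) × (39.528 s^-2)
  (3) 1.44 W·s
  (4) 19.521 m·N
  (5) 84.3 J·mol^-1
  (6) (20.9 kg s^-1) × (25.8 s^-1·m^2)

In SI base units:
  (1) C·V = s·A·J·C⁻¹ = kg·m²·s⁻²
  (2) [kg·m²] · [s⁻²] = kg·m²·s⁻²
  (3) W·s = J·s⁻¹·s = kg·m²·s⁻²
  (4) N·m = kg·m·s⁻²·m = kg·m²·s⁻²
  (5) J·mol⁻¹ = N·m·mol⁻¹ = kg·m²·s⁻²·mol⁻¹
  (6) [kg·s⁻¹] · [m²·s⁻¹] = kg·m²·s⁻²
All reduce to kg·m²·s⁻² except (5), which is kg·m²·s⁻²·mol⁻¹.

(5)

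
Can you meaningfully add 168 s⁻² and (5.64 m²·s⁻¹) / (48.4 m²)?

Expand each in SI base units:
  168 s⁻²:  s⁻²
  (5.64 m²·s⁻¹) / (48.4 m²):  [m²·s⁻¹] / [m²] = s⁻¹
s⁻² ≠ s⁻¹, so they cannot be added.

No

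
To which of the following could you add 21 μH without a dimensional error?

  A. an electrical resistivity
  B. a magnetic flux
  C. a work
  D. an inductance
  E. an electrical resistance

D.

Reference: H = V·s·A⁻¹ = kg·m²·s⁻²·A⁻².
Each option:
  A. [electrical resistivity] = kg·m³·s⁻³·A⁻²
  B. [magnetic flux] = kg·m²·s⁻²·A⁻¹
  C. [work] = kg·m²·s⁻²
  D. [inductance] = kg·m²·s⁻²·A⁻²  ← same
  E. [electrical resistance] = kg·m²·s⁻³·A⁻²
Only D. matches kg·m²·s⁻²·A⁻².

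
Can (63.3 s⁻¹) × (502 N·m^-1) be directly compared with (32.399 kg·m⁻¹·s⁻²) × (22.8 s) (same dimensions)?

No

Work out the base dimensions of each:
  (63.3 s⁻¹) × (502 N·m^-1):  [s⁻¹] · [kg·s⁻²] = kg·s⁻³
  (32.399 kg·m⁻¹·s⁻²) × (22.8 s):  [kg·m⁻¹·s⁻²] · [s] = kg·m⁻¹·s⁻¹
kg·s⁻³ ≠ kg·m⁻¹·s⁻¹, so they cannot be added.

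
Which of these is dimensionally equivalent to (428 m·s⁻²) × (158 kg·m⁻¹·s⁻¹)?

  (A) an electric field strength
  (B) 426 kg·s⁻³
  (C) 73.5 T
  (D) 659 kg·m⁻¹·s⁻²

(B)

Reference: [m·s⁻²] · [kg·m⁻¹·s⁻¹] = kg·s⁻³.
Each option:
  (A) [electric field strength] = kg·m·s⁻³·A⁻¹
  (B) kg·s⁻³  ← same
  (C) T = Wb·m⁻² = kg·s⁻²·A⁻¹
  (D) kg·m⁻¹·s⁻²
Only (B) matches kg·s⁻³.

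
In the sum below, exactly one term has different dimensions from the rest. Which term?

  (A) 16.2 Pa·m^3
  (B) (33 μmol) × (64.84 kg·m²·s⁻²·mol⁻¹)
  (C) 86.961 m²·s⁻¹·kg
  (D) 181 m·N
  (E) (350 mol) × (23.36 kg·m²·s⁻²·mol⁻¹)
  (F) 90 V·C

Reduce each to base SI dimensions:
  (A) Pa·m³ = N·m⁻²·m³ = kg·m²·s⁻²
  (B) [mol] · [kg·m²·s⁻²·mol⁻¹] = kg·m²·s⁻²
  (C) kg·m²·s⁻¹
  (D) N·m = kg·m·s⁻²·m = kg·m²·s⁻²
  (E) [mol] · [kg·m²·s⁻²·mol⁻¹] = kg·m²·s⁻²
  (F) C·V = s·A·J·C⁻¹ = kg·m²·s⁻²
All reduce to kg·m²·s⁻² except (C), which is kg·m²·s⁻¹.

(C)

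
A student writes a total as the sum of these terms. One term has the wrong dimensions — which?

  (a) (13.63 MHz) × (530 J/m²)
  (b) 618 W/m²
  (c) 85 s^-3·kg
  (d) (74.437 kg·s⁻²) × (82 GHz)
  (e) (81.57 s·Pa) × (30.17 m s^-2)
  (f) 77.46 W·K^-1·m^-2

Dimensions:
  (a) [s⁻¹] · [kg·s⁻²] = kg·s⁻³
  (b) W·m⁻² = J·s⁻¹·m⁻² = kg·s⁻³
  (c) kg·s⁻³
  (d) [kg·s⁻²] · [s⁻¹] = kg·s⁻³
  (e) [kg·m⁻¹·s⁻¹] · [m·s⁻²] = kg·s⁻³
  (f) W·m⁻²·K⁻¹ = J·s⁻¹·m⁻²·K⁻¹ = kg·s⁻³·K⁻¹
All reduce to kg·s⁻³ except (f), which is kg·s⁻³·K⁻¹.

(f)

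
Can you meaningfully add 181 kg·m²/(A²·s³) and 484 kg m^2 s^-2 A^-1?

No

Expand each in SI base units:
  181 kg·m²/(A²·s³):  kg·m²·s⁻³·A⁻²
  484 kg m^2 s^-2 A^-1:  kg·m²·s⁻²·A⁻¹
kg·m²·s⁻³·A⁻² ≠ kg·m²·s⁻²·A⁻¹, so they cannot be added.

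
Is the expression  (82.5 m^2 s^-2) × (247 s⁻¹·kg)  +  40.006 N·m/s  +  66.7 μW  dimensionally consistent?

Yes

Expand each in SI base units:
  (82.5 m^2 s^-2) × (247 s⁻¹·kg):  [m²·s⁻²] · [kg·s⁻¹] = kg·m²·s⁻³
  40.006 N·m/s:  N·m·s⁻¹ = kg·m·s⁻²·m·s⁻¹ = kg·m²·s⁻³
  66.7 μW:  W = J·s⁻¹ = kg·m²·s⁻³
Every term reduces to kg·m²·s⁻³.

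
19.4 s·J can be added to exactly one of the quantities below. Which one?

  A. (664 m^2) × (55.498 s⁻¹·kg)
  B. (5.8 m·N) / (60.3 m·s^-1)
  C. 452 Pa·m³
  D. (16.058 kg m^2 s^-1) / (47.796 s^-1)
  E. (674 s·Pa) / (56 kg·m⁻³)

Reference: J·s = N·m·s = kg·m²·s⁻¹.
Each option:
  A. [m²] · [kg·s⁻¹] = kg·m²·s⁻¹  ← same
  B. [kg·m²·s⁻²] / [m·s⁻¹] = kg·m·s⁻¹
  C. Pa·m³ = N·m⁻²·m³ = kg·m²·s⁻²
  D. [kg·m²·s⁻¹] / [s⁻¹] = kg·m²
  E. [kg·m⁻¹·s⁻¹] / [kg·m⁻³] = m²·s⁻¹
Only A. matches kg·m²·s⁻¹.

A.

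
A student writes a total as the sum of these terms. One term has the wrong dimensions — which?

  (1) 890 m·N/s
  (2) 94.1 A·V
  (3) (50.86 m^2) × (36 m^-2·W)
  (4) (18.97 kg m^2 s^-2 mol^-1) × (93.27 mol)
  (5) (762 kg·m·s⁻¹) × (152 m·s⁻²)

Reduce each to base SI dimensions:
  (1) N·m·s⁻¹ = kg·m·s⁻²·m·s⁻¹ = kg·m²·s⁻³
  (2) V·A = J·C⁻¹·A = kg·m²·s⁻³
  (3) [m²] · [kg·s⁻³] = kg·m²·s⁻³
  (4) [kg·m²·s⁻²·mol⁻¹] · [mol] = kg·m²·s⁻²
  (5) [kg·m·s⁻¹] · [m·s⁻²] = kg·m²·s⁻³
All reduce to kg·m²·s⁻³ except (4), which is kg·m²·s⁻².

(4)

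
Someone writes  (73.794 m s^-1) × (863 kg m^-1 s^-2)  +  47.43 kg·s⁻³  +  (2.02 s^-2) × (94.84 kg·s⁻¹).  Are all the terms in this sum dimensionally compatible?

Work out the base dimensions of each:
  (73.794 m s^-1) × (863 kg m^-1 s^-2):  [m·s⁻¹] · [kg·m⁻¹·s⁻²] = kg·s⁻³
  47.43 kg·s⁻³:  kg·s⁻³
  (2.02 s^-2) × (94.84 kg·s⁻¹):  [s⁻²] · [kg·s⁻¹] = kg·s⁻³
Every term reduces to kg·s⁻³.

Yes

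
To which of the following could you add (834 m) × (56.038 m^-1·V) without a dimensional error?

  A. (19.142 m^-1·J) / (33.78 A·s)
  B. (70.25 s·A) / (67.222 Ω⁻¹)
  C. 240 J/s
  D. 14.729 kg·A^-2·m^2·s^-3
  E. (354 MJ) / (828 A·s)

E.

Reference: [m] · [kg·m·s⁻³·A⁻¹] = kg·m²·s⁻³·A⁻¹.
Each option:
  A. [kg·m·s⁻²] / [s·A] = kg·m·s⁻³·A⁻¹
  B. [s·A] / [kg⁻¹·m⁻²·s³·A²] = kg·m²·s⁻²·A⁻¹
  C. J·s⁻¹ = N·m·s⁻¹ = kg·m²·s⁻³
  D. kg·m²·s⁻³·A⁻²
  E. [kg·m²·s⁻²] / [s·A] = kg·m²·s⁻³·A⁻¹  ← same
Only E. matches kg·m²·s⁻³·A⁻¹.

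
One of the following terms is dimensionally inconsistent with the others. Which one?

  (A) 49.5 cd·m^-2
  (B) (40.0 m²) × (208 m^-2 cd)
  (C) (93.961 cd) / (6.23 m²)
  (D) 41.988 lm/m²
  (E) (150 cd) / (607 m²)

Work out the base dimensions of each:
  (A) cd·m⁻² = m⁻²·cd
  (B) [m²] · [m⁻²·cd] = cd
  (C) [cd] / [m²] = m⁻²·cd
  (D) lm·m⁻² = cd·m⁻² = m⁻²·cd
  (E) [cd] / [m²] = m⁻²·cd
All reduce to m⁻²·cd except (B), which is cd.

(B)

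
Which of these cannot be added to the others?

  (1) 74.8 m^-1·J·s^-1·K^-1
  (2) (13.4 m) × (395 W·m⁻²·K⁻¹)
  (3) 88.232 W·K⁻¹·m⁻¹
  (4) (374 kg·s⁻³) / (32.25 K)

(4)

Expand each in SI base units:
  (1) J·s⁻¹·m⁻¹·K⁻¹ = N·m·s⁻¹·m⁻¹·K⁻¹ = kg·m·s⁻³·K⁻¹
  (2) [m] · [kg·s⁻³·K⁻¹] = kg·m·s⁻³·K⁻¹
  (3) W·m⁻¹·K⁻¹ = J·s⁻¹·m⁻¹·K⁻¹ = kg·m·s⁻³·K⁻¹
  (4) [kg·s⁻³] / [K] = kg·s⁻³·K⁻¹
All reduce to kg·m·s⁻³·K⁻¹ except (4), which is kg·s⁻³·K⁻¹.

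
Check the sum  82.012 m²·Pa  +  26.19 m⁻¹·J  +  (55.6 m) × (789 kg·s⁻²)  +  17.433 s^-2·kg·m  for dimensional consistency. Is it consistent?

Yes

Expand each in SI base units:
  82.012 m²·Pa:  Pa·m² = N·m⁻²·m² = kg·m·s⁻²
  26.19 m⁻¹·J:  J·m⁻¹ = N·m·m⁻¹ = kg·m·s⁻²
  (55.6 m) × (789 kg·s⁻²):  [m] · [kg·s⁻²] = kg·m·s⁻²
  17.433 s^-2·kg·m:  kg·m·s⁻²
Every term reduces to kg·m·s⁻².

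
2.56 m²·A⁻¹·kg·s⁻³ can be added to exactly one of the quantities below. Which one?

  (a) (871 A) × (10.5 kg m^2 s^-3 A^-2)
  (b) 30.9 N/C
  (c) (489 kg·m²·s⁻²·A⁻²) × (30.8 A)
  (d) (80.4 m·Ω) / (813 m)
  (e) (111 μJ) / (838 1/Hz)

(a)

Reference: kg·m²·s⁻³·A⁻¹.
Each option:
  (a) [A] · [kg·m²·s⁻³·A⁻²] = kg·m²·s⁻³·A⁻¹  ← same
  (b) N·C⁻¹ = kg·m·s⁻²·(s·A)⁻¹ = kg·m·s⁻³·A⁻¹
  (c) [kg·m²·s⁻²·A⁻²] · [A] = kg·m²·s⁻²·A⁻¹
  (d) [kg·m³·s⁻³·A⁻²] / [m] = kg·m²·s⁻³·A⁻²
  (e) [kg·m²·s⁻²] / [s] = kg·m²·s⁻³
Only (a) matches kg·m²·s⁻³·A⁻¹.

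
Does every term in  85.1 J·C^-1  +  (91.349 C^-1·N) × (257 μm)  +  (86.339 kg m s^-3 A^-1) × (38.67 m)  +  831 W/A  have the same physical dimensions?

Reduce each to base SI dimensions:
  85.1 J·C^-1:  J·C⁻¹ = N·m·(s·A)⁻¹ = kg·m²·s⁻³·A⁻¹
  (91.349 C^-1·N) × (257 μm):  [kg·m·s⁻³·A⁻¹] · [m] = kg·m²·s⁻³·A⁻¹
  (86.339 kg m s^-3 A^-1) × (38.67 m):  [kg·m·s⁻³·A⁻¹] · [m] = kg·m²·s⁻³·A⁻¹
  831 W/A:  W·A⁻¹ = J·s⁻¹·A⁻¹ = kg·m²·s⁻³·A⁻¹
Every term reduces to kg·m²·s⁻³·A⁻¹.

Yes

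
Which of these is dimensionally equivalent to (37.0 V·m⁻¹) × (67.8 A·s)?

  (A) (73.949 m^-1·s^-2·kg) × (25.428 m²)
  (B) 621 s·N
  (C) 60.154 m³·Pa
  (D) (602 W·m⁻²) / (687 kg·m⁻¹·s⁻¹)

(A)

Reference: [kg·m·s⁻³·A⁻¹] · [s·A] = kg·m·s⁻².
Each option:
  (A) [kg·m⁻¹·s⁻²] · [m²] = kg·m·s⁻²  ← same
  (B) N·s = kg·m·s⁻²·s = kg·m·s⁻¹
  (C) Pa·m³ = N·m⁻²·m³ = kg·m²·s⁻²
  (D) [kg·s⁻³] / [kg·m⁻¹·s⁻¹] = m·s⁻²
Only (A) matches kg·m·s⁻².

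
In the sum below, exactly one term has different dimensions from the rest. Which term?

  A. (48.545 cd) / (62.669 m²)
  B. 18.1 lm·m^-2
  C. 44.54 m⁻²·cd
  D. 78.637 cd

D.

Dimensions:
  A. [cd] / [m²] = m⁻²·cd
  B. lm·m⁻² = cd·m⁻² = m⁻²·cd
  C. cd·m⁻² = m⁻²·cd
  D. cd
All reduce to m⁻²·cd except D., which is cd.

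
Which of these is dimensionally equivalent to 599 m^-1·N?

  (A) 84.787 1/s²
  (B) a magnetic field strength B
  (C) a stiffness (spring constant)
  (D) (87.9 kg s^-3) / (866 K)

(C)

Reference: N·m⁻¹ = kg·m·s⁻²·m⁻¹ = kg·s⁻².
Each option:
  (A) s⁻²
  (B) [magnetic field strength B] = kg·s⁻²·A⁻¹
  (C) [stiffness (spring constant)] = kg·s⁻²  ← same
  (D) [kg·s⁻³] / [K] = kg·s⁻³·K⁻¹
Only (C) matches kg·s⁻².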